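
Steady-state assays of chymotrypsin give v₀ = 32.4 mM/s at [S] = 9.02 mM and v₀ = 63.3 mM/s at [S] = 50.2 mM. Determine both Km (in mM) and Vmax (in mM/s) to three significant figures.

Km = 13.3 mM; Vmax = 80.0 mM/s

From v = Vmax[S]/(Km+[S]), each point gives Vmax = v(Km+[S])/[S].
Equating: 32.4(Km+9.02)/9.02 = 63.3(Km+50.2)/50.2.
3.592·Km + 32.4 = 1.261·Km + 63.3, so (3.592 − 1.261)·Km = 63.3 − 32.4.
Km = 30.90/2.331 = 13.3 mM; then Vmax = 32.4(13.3+9.02)/9.02 = 80.0 mM/s.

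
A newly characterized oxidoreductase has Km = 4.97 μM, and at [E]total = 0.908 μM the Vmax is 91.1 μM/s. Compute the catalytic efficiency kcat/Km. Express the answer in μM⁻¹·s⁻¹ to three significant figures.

20.2 μM⁻¹·s⁻¹

kcat = Vmax/[E]total = 91.1/0.908 = 100 s⁻¹.
kcat/Km = 100/4.97 = 20.2 μM⁻¹·s⁻¹.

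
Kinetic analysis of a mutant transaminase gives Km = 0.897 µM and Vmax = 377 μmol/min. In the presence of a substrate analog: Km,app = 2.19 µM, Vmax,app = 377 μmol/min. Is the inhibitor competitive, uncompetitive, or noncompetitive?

competitive

Km increases (0.897 → 2.19 µM) while Vmax is unchanged — the hallmark of competitive inhibition.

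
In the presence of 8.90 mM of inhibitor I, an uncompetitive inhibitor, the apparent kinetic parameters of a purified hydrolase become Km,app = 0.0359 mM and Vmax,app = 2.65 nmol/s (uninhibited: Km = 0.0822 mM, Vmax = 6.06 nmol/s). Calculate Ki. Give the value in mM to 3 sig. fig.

Uncompetitive: Vmax,app = Vmax/α (and Km,app = Km/α) with α = 1 + [I]/Ki.
α = Vmax/Vmax,app = 6.06/2.65 = 2.287.
Ki = [I]/(α − 1) = 8.90/1.287 = 6.92 mM.

6.92 mM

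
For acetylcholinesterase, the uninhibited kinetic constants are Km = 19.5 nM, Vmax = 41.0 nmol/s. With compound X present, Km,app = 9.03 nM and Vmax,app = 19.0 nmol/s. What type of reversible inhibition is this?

uncompetitive

Both Km and Vmax decrease by the same factor (~2.16-fold) — characteristic of uncompetitive inhibition.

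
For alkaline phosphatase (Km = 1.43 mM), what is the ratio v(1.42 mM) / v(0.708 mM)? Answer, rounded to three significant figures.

1.50

The fractional saturations are [S]/(Km+[S]) = 0.708/2.138 = 0.3312 and 1.42/2.850 = 0.4982.
v₂/v₁ is just their ratio: 0.4982/0.3312 = 1.50.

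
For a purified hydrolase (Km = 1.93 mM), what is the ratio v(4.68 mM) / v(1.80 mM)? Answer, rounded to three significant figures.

1.47

The fractional saturations are [S]/(Km+[S]) = 1.80/3.730 = 0.4826 and 4.68/6.610 = 0.7080.
v₂/v₁ is just their ratio: 0.7080/0.4826 = 1.47.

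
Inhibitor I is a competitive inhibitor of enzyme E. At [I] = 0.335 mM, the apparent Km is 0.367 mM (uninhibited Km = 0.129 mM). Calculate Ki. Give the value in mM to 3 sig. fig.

Competitive: Km,app = α·Km with α = 1 + [I]/Ki.
α = Km,app/Km = 0.367/0.129 = 2.845.
Since α = 1 + [I]/Ki, [I]/Ki = 2.845 − 1 = 1.845 and Ki = 0.335/1.845 = 0.182 mM.

0.182 mM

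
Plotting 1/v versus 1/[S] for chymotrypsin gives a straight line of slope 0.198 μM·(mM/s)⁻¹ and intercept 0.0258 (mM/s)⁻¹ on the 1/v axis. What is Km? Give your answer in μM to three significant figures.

7.67 μM

y-intercept = 1/Vmax ⇒ Vmax = 38.8 mM/s; slope = Km/Vmax ⇒ Km = slope × Vmax.
Km = 0.198 × 38.8 = 7.67 μM.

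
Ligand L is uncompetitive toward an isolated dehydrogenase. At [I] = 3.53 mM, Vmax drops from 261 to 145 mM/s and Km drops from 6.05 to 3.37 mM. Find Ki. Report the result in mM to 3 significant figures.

Uncompetitive: Vmax,app = Vmax/α (and Km,app = Km/α) with α = 1 + [I]/Ki.
α = Vmax/Vmax,app = 261/145 = 1.800.
Ki = [I]/(α − 1) = 3.53/0.8000 = 4.41 mM.

4.41 mM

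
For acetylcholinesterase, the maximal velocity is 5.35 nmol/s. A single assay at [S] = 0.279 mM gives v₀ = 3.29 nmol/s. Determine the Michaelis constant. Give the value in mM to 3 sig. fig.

v/Vmax = 3.29/5.35 = 0.6150 = [S]/(Km+[S]).
So Km + [S] = [S]/0.6150 = 0.4537 mM, giving Km = 0.4537 − 0.279 = 0.175 mM.

0.175 mM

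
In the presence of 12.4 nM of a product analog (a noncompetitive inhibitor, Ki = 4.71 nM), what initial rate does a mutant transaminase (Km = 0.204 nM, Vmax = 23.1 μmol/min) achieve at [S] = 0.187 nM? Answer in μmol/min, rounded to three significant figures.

3.04 μmol/min

With α = 1 + [I]/Ki = 1 + 12.4/4.71 = 3.633, the noncompetitive rate law is v = (Vmax/α)·[S] / (Km + [S]).
v = (23.1/3.633)×0.187 / (0.204 + 0.187) = 1.189/0.3910 = 3.04 μmol/min.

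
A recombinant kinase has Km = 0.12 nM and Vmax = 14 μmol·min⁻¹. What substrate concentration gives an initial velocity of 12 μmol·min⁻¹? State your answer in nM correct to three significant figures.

0.720 nM

The required fractional saturation is v/Vmax = 12/14 = 0.8571.
Then [S]/(Km+[S]) = 0.8571 ⇒ [S] = 0.12 × 0.8571/(1 − 0.8571) = 0.720 nM.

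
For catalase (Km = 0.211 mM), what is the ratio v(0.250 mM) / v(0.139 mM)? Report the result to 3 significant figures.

Since Vmax cancels, v₂/v₁ = [S]₂(Km+[S]₁) / [S]₁(Km+[S]₂).
= 0.250×(0.211+0.139) / (0.139×(0.211+0.250)) = 0.08750/0.06408 = 1.37.

1.37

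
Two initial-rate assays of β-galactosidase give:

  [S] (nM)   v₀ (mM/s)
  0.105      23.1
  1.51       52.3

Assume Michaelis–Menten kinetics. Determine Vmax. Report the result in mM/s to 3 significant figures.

In reciprocal form, 1/v = (Km/Vmax)·(1/[S]) + 1/Vmax. The two points give (1/[S], 1/v) = (9.524, 0.04329) and (0.6623, 0.01912).
Slope = (0.04329 − 0.01912)/(9.524 − 0.6623) = 0.002727; intercept = 0.04329 − 0.002727×9.524 = 0.01731.
Vmax = 1/intercept = 57.8 mM/s; Km = slope × Vmax = 0.002727 × 57.8 = 0.158 nM.

57.8 mM/s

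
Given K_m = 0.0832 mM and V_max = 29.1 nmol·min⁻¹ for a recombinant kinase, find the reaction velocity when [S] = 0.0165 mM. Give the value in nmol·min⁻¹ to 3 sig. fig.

4.82 nmol·min⁻¹

[S]/(Km+[S]) = 0.0165/0.09970 = 0.1655, the fractional saturation.
v = 0.1655 × Vmax = 0.1655 × 29.1 = 4.82 nmol·min⁻¹.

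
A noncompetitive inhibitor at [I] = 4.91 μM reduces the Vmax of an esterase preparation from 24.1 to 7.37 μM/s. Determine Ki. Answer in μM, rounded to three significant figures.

2.16 μM

Noncompetitive: Vmax,app = Vmax/α with α = 1 + [I]/Ki.
α = Vmax/Vmax,app = 24.1/7.37 = 3.270.
Ki = [I]/(α − 1) = 4.91/2.270 = 2.16 μM.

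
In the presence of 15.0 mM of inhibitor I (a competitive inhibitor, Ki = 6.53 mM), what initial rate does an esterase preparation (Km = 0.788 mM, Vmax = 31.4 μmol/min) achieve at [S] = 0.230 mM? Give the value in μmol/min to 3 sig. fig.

2.55 μmol/min

With α = 1 + [I]/Ki = 1 + 15.0/6.53 = 3.297, the competitive rate law is v = Vmax[S] / (αKm + [S]).
v = 31.4×0.230 / (3.297×0.788 + 0.230) = 7.222/2.828 = 2.55 μmol/min.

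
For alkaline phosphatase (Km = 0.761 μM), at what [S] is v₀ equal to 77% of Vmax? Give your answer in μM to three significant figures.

2.55 μM

v/Vmax = [S]/(Km+[S]) = 0.77, so [S] = Km·0.77/(1 − 0.77) = 0.761 × 3.348.
[S] = 2.55 μM.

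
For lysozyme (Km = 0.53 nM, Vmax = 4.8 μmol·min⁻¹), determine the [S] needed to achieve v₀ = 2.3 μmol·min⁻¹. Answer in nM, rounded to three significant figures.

Rearranging v = Vmax[S]/(Km+[S]) gives [S] = Km·v/(Vmax − v).
[S] = 0.53 × 2.3 / (4.8 − 2.3) = 1.219/2.500 = 0.488 nM.

0.488 nM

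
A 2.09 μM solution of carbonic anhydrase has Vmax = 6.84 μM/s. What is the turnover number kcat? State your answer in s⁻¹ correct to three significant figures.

3.27 s⁻¹

kcat = Vmax/[E]total = 6.84 μM/s / 2.09 μM = 3.27 s⁻¹.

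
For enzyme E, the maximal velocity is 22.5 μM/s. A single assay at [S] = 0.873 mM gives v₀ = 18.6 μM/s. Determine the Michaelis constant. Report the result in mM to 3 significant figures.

From v = Vmax[S]/(Km+[S]), Km = [S](Vmax − v)/v.
Km = 0.873 × (22.5 − 18.6) / 18.6 = 3.405/18.6 = 0.183 mM.

0.183 mM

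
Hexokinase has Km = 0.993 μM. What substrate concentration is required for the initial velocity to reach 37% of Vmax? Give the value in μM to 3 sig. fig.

v/Vmax = [S]/(Km+[S]) = 0.37, so [S] = Km·0.37/(1 − 0.37) = 0.993 × 0.5873.
[S] = 0.583 μM.

0.583 μM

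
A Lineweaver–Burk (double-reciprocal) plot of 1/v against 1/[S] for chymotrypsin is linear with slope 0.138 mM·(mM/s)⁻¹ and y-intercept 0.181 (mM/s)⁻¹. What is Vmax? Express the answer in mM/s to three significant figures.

The y-intercept of a Lineweaver–Burk plot equals 1/Vmax, so Vmax = 1/0.181 = 5.52 mM/s.

5.52 mM/s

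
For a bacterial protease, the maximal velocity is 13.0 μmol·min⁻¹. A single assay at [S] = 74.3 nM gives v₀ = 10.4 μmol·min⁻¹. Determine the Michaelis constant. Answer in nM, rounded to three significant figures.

v/Vmax = 10.4/13.0 = 0.8000 = [S]/(Km+[S]).
So Km + [S] = [S]/0.8000 = 92.87 nM, giving Km = 92.87 − 74.3 = 18.6 nM.

18.6 nM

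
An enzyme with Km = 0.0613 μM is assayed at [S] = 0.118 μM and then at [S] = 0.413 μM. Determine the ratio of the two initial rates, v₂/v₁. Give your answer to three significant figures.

1.32

Since Vmax cancels, v₂/v₁ = [S]₂(Km+[S]₁) / [S]₁(Km+[S]₂).
= 0.413×(0.0613+0.118) / (0.118×(0.0613+0.413)) = 0.07405/0.05597 = 1.32.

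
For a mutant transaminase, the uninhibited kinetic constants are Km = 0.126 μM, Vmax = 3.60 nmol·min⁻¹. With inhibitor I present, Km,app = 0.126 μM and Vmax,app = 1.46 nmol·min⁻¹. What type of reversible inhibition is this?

noncompetitive

Vmax decreases (3.60 → 1.46 nmol·min⁻¹) while Km is unchanged — pure noncompetitive inhibition.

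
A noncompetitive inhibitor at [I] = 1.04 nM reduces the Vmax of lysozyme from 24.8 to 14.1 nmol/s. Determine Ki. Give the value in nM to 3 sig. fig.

Noncompetitive: Vmax,app = Vmax/α with α = 1 + [I]/Ki.
α = Vmax/Vmax,app = 24.8/14.1 = 1.759.
Ki = [I]/(α − 1) = 1.04/0.7589 = 1.37 nM.

1.37 nM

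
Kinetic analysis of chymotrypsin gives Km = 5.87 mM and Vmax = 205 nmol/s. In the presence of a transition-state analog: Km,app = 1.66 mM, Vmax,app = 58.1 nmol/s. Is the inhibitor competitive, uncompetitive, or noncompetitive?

uncompetitive

Both Km and Vmax decrease by the same factor (~3.53-fold) — characteristic of uncompetitive inhibition.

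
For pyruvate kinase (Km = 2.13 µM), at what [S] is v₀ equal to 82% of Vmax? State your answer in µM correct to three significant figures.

9.70 µM

v/Vmax = [S]/(Km+[S]) = 0.82, so [S] = Km·0.82/(1 − 0.82) = 2.13 × 4.556.
[S] = 9.70 µM.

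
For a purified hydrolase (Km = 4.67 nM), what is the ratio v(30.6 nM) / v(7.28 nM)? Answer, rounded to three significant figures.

Since Vmax cancels, v₂/v₁ = [S]₂(Km+[S]₁) / [S]₁(Km+[S]₂).
= 30.6×(4.67+7.28) / (7.28×(4.67+30.6)) = 365.7/256.8 = 1.42.

1.42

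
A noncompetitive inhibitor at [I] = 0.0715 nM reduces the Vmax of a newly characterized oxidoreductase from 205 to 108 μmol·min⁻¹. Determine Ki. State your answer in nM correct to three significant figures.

0.0796 nM

Noncompetitive: Vmax,app = Vmax/α with α = 1 + [I]/Ki.
α = Vmax/Vmax,app = 205/108 = 1.898.
Since α = 1 + [I]/Ki, [I]/Ki = 1.898 − 1 = 0.8981 and Ki = 0.0715/0.8981 = 0.0796 nM.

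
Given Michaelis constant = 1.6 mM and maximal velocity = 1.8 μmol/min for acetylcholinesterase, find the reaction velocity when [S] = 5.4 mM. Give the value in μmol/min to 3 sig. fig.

[S]/(Km+[S]) = 5.4/7.000 = 0.7714, the fractional saturation.
v = 0.7714 × Vmax = 0.7714 × 1.8 = 1.39 μmol/min.

1.39 μmol/min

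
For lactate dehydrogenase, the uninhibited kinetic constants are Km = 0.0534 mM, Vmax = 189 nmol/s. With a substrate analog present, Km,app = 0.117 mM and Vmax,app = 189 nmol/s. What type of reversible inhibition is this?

competitive

Km increases (0.0534 → 0.117 mM) while Vmax is unchanged — the hallmark of competitive inhibition.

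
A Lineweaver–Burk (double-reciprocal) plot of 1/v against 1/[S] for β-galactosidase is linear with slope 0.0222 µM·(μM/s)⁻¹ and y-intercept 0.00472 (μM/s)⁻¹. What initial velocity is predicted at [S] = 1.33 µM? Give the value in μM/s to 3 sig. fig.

The y-intercept is 1/Vmax, so Vmax = 1/0.00472 = 212 μM/s.
The slope is Km/Vmax, so Km = 0.0222 × 212 = 4.70 µM.
Then v = 212 × 1.33/(4.70 + 1.33) = 46.7 μM/s.

46.7 μM/s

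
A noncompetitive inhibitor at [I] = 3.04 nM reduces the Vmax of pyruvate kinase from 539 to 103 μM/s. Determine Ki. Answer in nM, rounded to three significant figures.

0.718 nM

Noncompetitive: Vmax,app = Vmax/α with α = 1 + [I]/Ki.
α = Vmax/Vmax,app = 539/103 = 5.233.
Ki = [I]/(α − 1) = 3.04/4.233 = 0.718 nM.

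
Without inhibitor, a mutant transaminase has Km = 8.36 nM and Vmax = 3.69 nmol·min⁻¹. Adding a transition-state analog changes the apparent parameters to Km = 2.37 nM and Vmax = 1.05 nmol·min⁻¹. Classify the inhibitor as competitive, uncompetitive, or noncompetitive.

uncompetitive

Both Km and Vmax decrease by the same factor (~3.53-fold) — characteristic of uncompetitive inhibition.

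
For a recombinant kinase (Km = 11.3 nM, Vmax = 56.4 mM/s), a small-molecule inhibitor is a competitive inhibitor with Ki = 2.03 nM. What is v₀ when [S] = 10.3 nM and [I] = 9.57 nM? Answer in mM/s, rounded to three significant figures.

7.76 mM/s

With α = 1 + [I]/Ki = 1 + 9.57/2.03 = 5.714, the competitive rate law is v = Vmax[S] / (αKm + [S]).
v = 56.4×10.3 / (5.714×11.3 + 10.3) = 580.9/74.87 = 7.76 mM/s.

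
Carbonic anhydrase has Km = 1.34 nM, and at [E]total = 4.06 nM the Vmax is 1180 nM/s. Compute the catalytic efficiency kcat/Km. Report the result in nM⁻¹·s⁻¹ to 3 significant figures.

217 nM⁻¹·s⁻¹

kcat = Vmax/[E]total = 1180/4.06 = 291 s⁻¹.
kcat/Km = 291/1.34 = 217 nM⁻¹·s⁻¹.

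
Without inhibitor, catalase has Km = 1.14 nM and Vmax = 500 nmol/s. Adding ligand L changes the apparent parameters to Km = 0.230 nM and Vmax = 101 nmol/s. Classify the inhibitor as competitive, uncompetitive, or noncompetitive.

uncompetitive

Both Km and Vmax decrease by the same factor (~4.96-fold) — characteristic of uncompetitive inhibition.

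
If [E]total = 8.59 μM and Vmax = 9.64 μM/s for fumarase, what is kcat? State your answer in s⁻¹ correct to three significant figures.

kcat = Vmax/[E]total = 9.64 μM/s / 8.59 μM = 1.12 s⁻¹.

1.12 s⁻¹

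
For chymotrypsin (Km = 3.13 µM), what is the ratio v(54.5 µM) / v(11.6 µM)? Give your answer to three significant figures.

1.20

The fractional saturations are [S]/(Km+[S]) = 11.6/14.73 = 0.7875 and 54.5/57.63 = 0.9457.
v₂/v₁ is just their ratio: 0.9457/0.7875 = 1.20.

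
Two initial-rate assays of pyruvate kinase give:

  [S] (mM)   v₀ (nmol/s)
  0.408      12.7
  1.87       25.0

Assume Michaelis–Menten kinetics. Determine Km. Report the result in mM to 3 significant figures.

0.693 mM

In reciprocal form, 1/v = (Km/Vmax)·(1/[S]) + 1/Vmax. The two points give (1/[S], 1/v) = (2.451, 0.07874) and (0.5348, 0.04000).
Slope = (0.07874 − 0.04000)/(2.451 − 0.5348) = 0.02022; intercept = 0.07874 − 0.02022×2.451 = 0.02919.
Vmax = 1/intercept = 34.3 nmol/s; Km = slope × Vmax = 0.02022 × 34.3 = 0.693 mM.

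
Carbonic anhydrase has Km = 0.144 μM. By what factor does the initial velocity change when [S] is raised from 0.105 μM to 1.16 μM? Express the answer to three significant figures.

The fractional saturations are [S]/(Km+[S]) = 0.105/0.2490 = 0.4217 and 1.16/1.304 = 0.8896.
v₂/v₁ is just their ratio: 0.8896/0.4217 = 2.11.

2.11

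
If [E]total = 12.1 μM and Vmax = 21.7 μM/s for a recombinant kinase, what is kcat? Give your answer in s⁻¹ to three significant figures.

kcat = Vmax/[E]total = 21.7 μM/s / 12.1 μM = 1.79 s⁻¹.

1.79 s⁻¹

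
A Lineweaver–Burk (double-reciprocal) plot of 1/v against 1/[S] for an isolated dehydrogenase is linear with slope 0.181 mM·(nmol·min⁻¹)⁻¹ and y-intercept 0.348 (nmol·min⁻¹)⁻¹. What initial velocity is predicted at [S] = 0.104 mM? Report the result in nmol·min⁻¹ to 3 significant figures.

0.479 nmol·min⁻¹

The y-intercept is 1/Vmax, so Vmax = 1/0.348 = 2.87 nmol·min⁻¹.
The slope is Km/Vmax, so Km = 0.181 × 2.87 = 0.520 mM.
Then v = 2.87 × 0.104/(0.520 + 0.104) = 0.479 nmol·min⁻¹.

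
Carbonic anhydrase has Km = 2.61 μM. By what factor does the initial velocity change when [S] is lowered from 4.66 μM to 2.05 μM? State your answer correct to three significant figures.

0.686

Since Vmax cancels, v₂/v₁ = [S]₂(Km+[S]₁) / [S]₁(Km+[S]₂).
= 2.05×(2.61+4.66) / (4.66×(2.61+2.05)) = 14.90/21.72 = 0.686.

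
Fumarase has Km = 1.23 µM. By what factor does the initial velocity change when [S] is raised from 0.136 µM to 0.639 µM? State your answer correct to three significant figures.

3.43

The fractional saturations are [S]/(Km+[S]) = 0.136/1.366 = 0.09956 and 0.639/1.869 = 0.3419.
v₂/v₁ is just their ratio: 0.3419/0.09956 = 3.43.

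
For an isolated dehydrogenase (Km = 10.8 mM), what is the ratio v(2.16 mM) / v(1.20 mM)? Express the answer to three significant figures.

1.67

The fractional saturations are [S]/(Km+[S]) = 1.20/12.00 = 0.1000 and 2.16/12.96 = 0.1667.
v₂/v₁ is just their ratio: 0.1667/0.1000 = 1.67.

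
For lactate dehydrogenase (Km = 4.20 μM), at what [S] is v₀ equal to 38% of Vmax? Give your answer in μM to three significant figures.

v/Vmax = [S]/(Km+[S]) = 0.38, so [S] = Km·0.38/(1 − 0.38) = 4.20 × 0.6129.
[S] = 2.57 μM.

2.57 μM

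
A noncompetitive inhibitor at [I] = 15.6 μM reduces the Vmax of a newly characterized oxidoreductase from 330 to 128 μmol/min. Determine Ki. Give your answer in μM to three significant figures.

9.89 μM

Noncompetitive: Vmax,app = Vmax/α with α = 1 + [I]/Ki.
α = Vmax/Vmax,app = 330/128 = 2.578.
Since α = 1 + [I]/Ki, [I]/Ki = 2.578 − 1 = 1.578 and Ki = 15.6/1.578 = 9.89 μM.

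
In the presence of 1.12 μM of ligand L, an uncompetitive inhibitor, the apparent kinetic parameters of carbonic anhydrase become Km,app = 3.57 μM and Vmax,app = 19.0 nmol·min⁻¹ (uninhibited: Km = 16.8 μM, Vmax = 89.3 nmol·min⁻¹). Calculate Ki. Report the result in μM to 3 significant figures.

Uncompetitive: Vmax,app = Vmax/α (and Km,app = Km/α) with α = 1 + [I]/Ki.
α = Vmax/Vmax,app = 89.3/19.0 = 4.700.
Ki = [I]/(α − 1) = 1.12/3.700 = 0.303 μM.

0.303 μM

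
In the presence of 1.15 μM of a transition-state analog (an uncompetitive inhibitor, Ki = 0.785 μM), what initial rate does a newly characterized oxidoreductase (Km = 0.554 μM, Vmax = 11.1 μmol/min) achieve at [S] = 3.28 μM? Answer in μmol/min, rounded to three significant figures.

α = 1 + [I]/Ki = 1 + 1.15/0.785 = 2.465.
For an uncompetitive inhibitor, both parameters are divided by α, giving Vmax/α and Km/α: Km,app = 0.225 μM, Vmax,app = 4.50 μmol/min.
v = Vmax,app·[S]/(Km,app + [S]) = 4.50 × 3.28/(0.225 + 3.28) = 4.21 μmol/min.

4.21 μmol/min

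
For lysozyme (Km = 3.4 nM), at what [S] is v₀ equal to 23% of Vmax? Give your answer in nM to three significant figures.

v/Vmax = [S]/(Km+[S]) = 0.23, so [S] = Km·0.23/(1 − 0.23) = 3.4 × 0.2987.
[S] = 1.02 nM.

1.02 nM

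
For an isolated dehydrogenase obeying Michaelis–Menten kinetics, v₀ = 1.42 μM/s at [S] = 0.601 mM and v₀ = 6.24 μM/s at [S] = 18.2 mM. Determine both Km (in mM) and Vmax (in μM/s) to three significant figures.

Km = 2.39 mM; Vmax = 7.06 μM/s

In reciprocal form, 1/v = (Km/Vmax)·(1/[S]) + 1/Vmax. The two points give (1/[S], 1/v) = (1.664, 0.7042) and (0.05495, 0.1603).
Slope = (0.7042 − 0.1603)/(1.664 − 0.05495) = 0.3381; intercept = 0.7042 − 0.3381×1.664 = 0.1417.
Vmax = 1/intercept = 7.06 μM/s; Km = slope × Vmax = 0.3381 × 7.06 = 2.39 mM.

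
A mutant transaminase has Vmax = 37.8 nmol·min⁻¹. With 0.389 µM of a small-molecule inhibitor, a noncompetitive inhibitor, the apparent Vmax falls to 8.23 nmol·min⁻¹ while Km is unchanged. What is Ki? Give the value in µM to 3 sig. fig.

0.108 µM

Noncompetitive: Vmax,app = Vmax/α with α = 1 + [I]/Ki.
α = Vmax/Vmax,app = 37.8/8.23 = 4.593.
Since α = 1 + [I]/Ki, [I]/Ki = 4.593 − 1 = 3.593 and Ki = 0.389/3.593 = 0.108 µM.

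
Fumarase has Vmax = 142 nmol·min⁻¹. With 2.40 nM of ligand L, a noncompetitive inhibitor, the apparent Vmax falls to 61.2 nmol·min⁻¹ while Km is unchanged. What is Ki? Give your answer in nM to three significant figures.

1.82 nM

Noncompetitive: Vmax,app = Vmax/α with α = 1 + [I]/Ki.
α = Vmax/Vmax,app = 142/61.2 = 2.320.
Since α = 1 + [I]/Ki, [I]/Ki = 2.320 − 1 = 1.320 and Ki = 2.40/1.320 = 1.82 nM.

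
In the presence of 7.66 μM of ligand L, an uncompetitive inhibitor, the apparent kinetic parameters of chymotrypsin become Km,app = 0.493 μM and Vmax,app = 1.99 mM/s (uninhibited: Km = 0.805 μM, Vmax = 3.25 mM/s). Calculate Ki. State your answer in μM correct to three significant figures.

Uncompetitive: Vmax,app = Vmax/α (and Km,app = Km/α) with α = 1 + [I]/Ki.
α = Vmax/Vmax,app = 3.25/1.99 = 1.633.
Since α = 1 + [I]/Ki, [I]/Ki = 1.633 − 1 = 0.6332 and Ki = 7.66/0.6332 = 12.1 μM.

12.1 μM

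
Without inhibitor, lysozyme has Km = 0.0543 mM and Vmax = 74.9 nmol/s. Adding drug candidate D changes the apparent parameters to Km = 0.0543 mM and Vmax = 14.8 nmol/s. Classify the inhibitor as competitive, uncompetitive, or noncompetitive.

noncompetitive

Vmax decreases (74.9 → 14.8 nmol/s) while Km is unchanged — pure noncompetitive inhibition.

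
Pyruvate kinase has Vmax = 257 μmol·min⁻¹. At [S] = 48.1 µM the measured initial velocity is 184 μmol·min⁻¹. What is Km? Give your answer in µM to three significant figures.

From v = Vmax[S]/(Km+[S]), Km = [S](Vmax − v)/v.
Km = 48.1 × (257 − 184) / 184 = 3511/184 = 19.1 µM.

19.1 µM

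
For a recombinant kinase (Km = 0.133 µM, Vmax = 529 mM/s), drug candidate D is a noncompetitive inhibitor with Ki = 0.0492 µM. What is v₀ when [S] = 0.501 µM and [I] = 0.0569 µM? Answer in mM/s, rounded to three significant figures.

α = 1 + [I]/Ki = 1 + 0.0569/0.0492 = 2.157.
For a noncompetitive inhibitor, Vmax is reduced to Vmax/α while Km is unchanged: Km,app = 0.133 µM, Vmax,app = 245 mM/s.
v = Vmax,app·[S]/(Km,app + [S]) = 245 × 0.501/(0.133 + 0.501) = 194 mM/s.

194 mM/s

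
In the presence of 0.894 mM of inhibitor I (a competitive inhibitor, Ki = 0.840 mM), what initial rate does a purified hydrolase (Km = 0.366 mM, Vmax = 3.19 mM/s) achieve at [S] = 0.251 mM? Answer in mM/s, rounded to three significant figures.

With α = 1 + [I]/Ki = 1 + 0.894/0.840 = 2.064, the competitive rate law is v = Vmax[S] / (αKm + [S]).
v = 3.19×0.251 / (2.064×0.366 + 0.251) = 0.8007/1.007 = 0.795 mM/s.

0.795 mM/s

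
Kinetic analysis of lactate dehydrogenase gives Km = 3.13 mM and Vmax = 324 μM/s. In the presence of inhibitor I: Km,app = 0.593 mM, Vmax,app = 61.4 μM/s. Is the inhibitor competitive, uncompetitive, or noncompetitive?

Both Km and Vmax decrease by the same factor (~5.28-fold) — characteristic of uncompetitive inhibition.

uncompetitive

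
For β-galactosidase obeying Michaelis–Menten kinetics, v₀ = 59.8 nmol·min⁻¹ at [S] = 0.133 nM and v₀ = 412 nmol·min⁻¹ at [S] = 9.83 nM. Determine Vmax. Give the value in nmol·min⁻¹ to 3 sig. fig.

From v = Vmax[S]/(Km+[S]), each point gives Vmax = v(Km+[S])/[S].
Equating: 59.8(Km+0.133)/0.133 = 412(Km+9.83)/9.83.
449.6·Km + 59.8 = 41.91·Km + 412, so (449.6 − 41.91)·Km = 412 − 59.8.
Km = 352.2/407.7 = 0.864 nM; then Vmax = 59.8(0.864+0.133)/0.133 = 448 nmol·min⁻¹.

448 nmol·min⁻¹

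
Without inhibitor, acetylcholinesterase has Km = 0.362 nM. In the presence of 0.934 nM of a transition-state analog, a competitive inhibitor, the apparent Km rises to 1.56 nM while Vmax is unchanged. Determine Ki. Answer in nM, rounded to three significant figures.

Competitive: Km,app = α·Km with α = 1 + [I]/Ki.
α = Km,app/Km = 1.56/0.362 = 4.309.
Ki = [I]/(α − 1) = 0.934/3.309 = 0.282 nM.

0.282 nM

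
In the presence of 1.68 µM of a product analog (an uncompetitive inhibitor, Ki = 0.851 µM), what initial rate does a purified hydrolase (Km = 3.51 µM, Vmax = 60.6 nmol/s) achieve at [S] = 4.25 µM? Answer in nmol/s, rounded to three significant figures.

15.9 nmol/s

α = 1 + [I]/Ki = 1 + 1.68/0.851 = 2.974.
For an uncompetitive inhibitor, both parameters are divided by α, giving Vmax/α and Km/α: Km,app = 1.18 µM, Vmax,app = 20.4 nmol/s.
v = Vmax,app·[S]/(Km,app + [S]) = 20.4 × 4.25/(1.18 + 4.25) = 15.9 nmol/s.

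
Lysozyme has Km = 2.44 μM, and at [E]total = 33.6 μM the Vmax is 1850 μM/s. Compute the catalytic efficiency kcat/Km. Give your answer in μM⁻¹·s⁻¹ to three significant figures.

kcat = Vmax/[E]total = 1850/33.6 = 55.1 s⁻¹.
kcat/Km = 55.1/2.44 = 22.6 μM⁻¹·s⁻¹.

22.6 μM⁻¹·s⁻¹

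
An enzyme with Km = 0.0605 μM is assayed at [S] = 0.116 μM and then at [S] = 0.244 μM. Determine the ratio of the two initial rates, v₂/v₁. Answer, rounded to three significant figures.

1.22

Since Vmax cancels, v₂/v₁ = [S]₂(Km+[S]₁) / [S]₁(Km+[S]₂).
= 0.244×(0.0605+0.116) / (0.116×(0.0605+0.244)) = 0.04307/0.03532 = 1.22.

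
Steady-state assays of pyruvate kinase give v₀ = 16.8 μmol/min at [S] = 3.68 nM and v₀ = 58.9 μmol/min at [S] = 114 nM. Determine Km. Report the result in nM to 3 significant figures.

10.4 nM

In reciprocal form, 1/v = (Km/Vmax)·(1/[S]) + 1/Vmax. The two points give (1/[S], 1/v) = (0.2717, 0.05952) and (0.008772, 0.01698).
Slope = (0.05952 − 0.01698)/(0.2717 − 0.008772) = 0.1618; intercept = 0.05952 − 0.1618×0.2717 = 0.01556.
Vmax = 1/intercept = 64.3 μmol/min; Km = slope × Vmax = 0.1618 × 64.3 = 10.4 nM.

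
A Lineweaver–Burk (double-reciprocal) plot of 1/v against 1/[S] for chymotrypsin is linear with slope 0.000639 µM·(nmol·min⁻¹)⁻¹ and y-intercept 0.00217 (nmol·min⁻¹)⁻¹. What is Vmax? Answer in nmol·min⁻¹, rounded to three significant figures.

461 nmol·min⁻¹

The y-intercept of a Lineweaver–Burk plot equals 1/Vmax, so Vmax = 1/0.00217 = 461 nmol·min⁻¹.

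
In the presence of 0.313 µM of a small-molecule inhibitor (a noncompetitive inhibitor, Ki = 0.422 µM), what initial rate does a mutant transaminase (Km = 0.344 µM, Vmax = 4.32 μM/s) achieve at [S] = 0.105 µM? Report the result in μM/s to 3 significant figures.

With α = 1 + [I]/Ki = 1 + 0.313/0.422 = 1.742, the noncompetitive rate law is v = (Vmax/α)·[S] / (Km + [S]).
v = (4.32/1.742)×0.105 / (0.344 + 0.105) = 0.2604/0.4490 = 0.580 μM/s.

0.580 μM/s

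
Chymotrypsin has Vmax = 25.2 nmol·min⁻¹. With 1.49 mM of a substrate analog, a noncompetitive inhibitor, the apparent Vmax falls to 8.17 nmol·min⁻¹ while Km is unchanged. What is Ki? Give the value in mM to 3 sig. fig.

Noncompetitive: Vmax,app = Vmax/α with α = 1 + [I]/Ki.
α = Vmax/Vmax,app = 25.2/8.17 = 3.084.
Ki = [I]/(α − 1) = 1.49/2.084 = 0.715 mM.

0.715 mM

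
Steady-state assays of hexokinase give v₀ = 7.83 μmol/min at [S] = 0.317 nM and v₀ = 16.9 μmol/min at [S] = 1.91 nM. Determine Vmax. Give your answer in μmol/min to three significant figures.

From v = Vmax[S]/(Km+[S]), each point gives Vmax = v(Km+[S])/[S].
Equating: 7.83(Km+0.317)/0.317 = 16.9(Km+1.91)/1.91.
24.70·Km + 7.83 = 8.848·Km + 16.9, so (24.70 − 8.848)·Km = 16.9 − 7.83.
Km = 9.070/15.85 = 0.572 nM; then Vmax = 7.83(0.572+0.317)/0.317 = 22.0 μmol/min.

22.0 μmol/min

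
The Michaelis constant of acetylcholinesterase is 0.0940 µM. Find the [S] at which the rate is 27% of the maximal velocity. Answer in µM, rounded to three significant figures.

0.0348 µM

v/Vmax = [S]/(Km+[S]) = 0.27, so [S] = Km·0.27/(1 − 0.27) = 0.0940 × 0.3699.
[S] = 0.0348 µM.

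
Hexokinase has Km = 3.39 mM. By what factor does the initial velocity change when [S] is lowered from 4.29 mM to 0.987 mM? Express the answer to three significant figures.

Since Vmax cancels, v₂/v₁ = [S]₂(Km+[S]₁) / [S]₁(Km+[S]₂).
= 0.987×(3.39+4.29) / (4.29×(3.39+0.987)) = 7.580/18.78 = 0.404.

0.404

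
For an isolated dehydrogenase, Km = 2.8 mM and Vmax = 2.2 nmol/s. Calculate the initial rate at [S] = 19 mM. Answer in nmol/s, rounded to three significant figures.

1.92 nmol/s

v = Vmax·[S]/(Km + [S]) = 2.2 × 19 / (2.8 + 19)
  = 41.80 / 21.80 = 1.92 nmol/s.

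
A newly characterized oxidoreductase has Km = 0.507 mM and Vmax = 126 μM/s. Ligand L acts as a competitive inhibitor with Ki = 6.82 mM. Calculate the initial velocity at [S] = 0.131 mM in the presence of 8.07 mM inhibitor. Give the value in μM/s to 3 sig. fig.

α = 1 + [I]/Ki = 1 + 8.07/6.82 = 2.183.
For a competitive inhibitor, Vmax is unchanged and the apparent Km becomes α·Km: Km,app = 1.11 mM, Vmax,app = 126 μM/s.
v = Vmax,app·[S]/(Km,app + [S]) = 126 × 0.131/(1.11 + 0.131) = 13.3 μM/s.

13.3 μM/s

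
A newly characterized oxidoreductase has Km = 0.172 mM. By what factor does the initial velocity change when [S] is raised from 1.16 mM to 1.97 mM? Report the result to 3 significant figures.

Since Vmax cancels, v₂/v₁ = [S]₂(Km+[S]₁) / [S]₁(Km+[S]₂).
= 1.97×(0.172+1.16) / (1.16×(0.172+1.97)) = 2.624/2.485 = 1.06.

1.06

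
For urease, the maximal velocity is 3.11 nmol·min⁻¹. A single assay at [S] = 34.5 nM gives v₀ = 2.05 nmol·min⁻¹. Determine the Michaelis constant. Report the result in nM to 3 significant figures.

From v = Vmax[S]/(Km+[S]), Km = [S](Vmax − v)/v.
Km = 34.5 × (3.11 − 2.05) / 2.05 = 36.57/2.05 = 17.8 nM.

17.8 nM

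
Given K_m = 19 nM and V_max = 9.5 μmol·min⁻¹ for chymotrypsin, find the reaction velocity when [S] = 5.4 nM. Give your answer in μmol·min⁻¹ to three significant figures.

v = Vmax·[S]/(Km + [S]) = 9.5 × 5.4 / (19 + 5.4)
  = 51.30 / 24.40 = 2.10 μmol·min⁻¹.

2.10 μmol·min⁻¹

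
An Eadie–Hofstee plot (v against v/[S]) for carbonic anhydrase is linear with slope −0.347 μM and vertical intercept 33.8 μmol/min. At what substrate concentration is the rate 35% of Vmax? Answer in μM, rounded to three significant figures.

0.187 μM

The Eadie–Hofstee slope gives Km = 0.347 μM (slope = −Km).
v/Vmax = [S]/(Km+[S]) = 0.35 ⇒ [S] = Km·0.35/(1−0.35) = 0.347 × 0.5385 = 0.187 μM.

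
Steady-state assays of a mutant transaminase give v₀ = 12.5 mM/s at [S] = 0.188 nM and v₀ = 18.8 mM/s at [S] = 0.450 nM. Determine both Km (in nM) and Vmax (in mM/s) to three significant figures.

In reciprocal form, 1/v = (Km/Vmax)·(1/[S]) + 1/Vmax. The two points give (1/[S], 1/v) = (5.319, 0.08000) and (2.222, 0.05319).
Slope = (0.08000 − 0.05319)/(5.319 − 2.222) = 0.008656; intercept = 0.08000 − 0.008656×5.319 = 0.03395.
Vmax = 1/intercept = 29.5 mM/s; Km = slope × Vmax = 0.008656 × 29.5 = 0.255 nM.

Km = 0.255 nM; Vmax = 29.5 mM/s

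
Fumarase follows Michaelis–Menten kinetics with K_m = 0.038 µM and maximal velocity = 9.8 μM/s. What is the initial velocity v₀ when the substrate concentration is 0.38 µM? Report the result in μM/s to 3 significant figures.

[S]/(Km+[S]) = 0.38/0.4180 = 0.9091, the fractional saturation.
v = 0.9091 × Vmax = 0.9091 × 9.8 = 8.91 μM/s.

8.91 μM/s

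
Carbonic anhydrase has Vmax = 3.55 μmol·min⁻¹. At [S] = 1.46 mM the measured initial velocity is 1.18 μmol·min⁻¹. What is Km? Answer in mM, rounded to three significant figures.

v/Vmax = 1.18/3.55 = 0.3324 = [S]/(Km+[S]).
So Km + [S] = [S]/0.3324 = 4.392 mM, giving Km = 4.392 − 1.46 = 2.93 mM.

2.93 mM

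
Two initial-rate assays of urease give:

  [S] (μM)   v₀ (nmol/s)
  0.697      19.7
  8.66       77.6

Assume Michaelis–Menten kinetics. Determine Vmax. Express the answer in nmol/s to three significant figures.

104 nmol/s

In reciprocal form, 1/v = (Km/Vmax)·(1/[S]) + 1/Vmax. The two points give (1/[S], 1/v) = (1.435, 0.05076) and (0.1155, 0.01289).
Slope = (0.05076 − 0.01289)/(1.435 − 0.1155) = 0.02871; intercept = 0.05076 − 0.02871×1.435 = 0.009571.
Vmax = 1/intercept = 104 nmol/s; Km = slope × Vmax = 0.02871 × 104 = 3.00 μM.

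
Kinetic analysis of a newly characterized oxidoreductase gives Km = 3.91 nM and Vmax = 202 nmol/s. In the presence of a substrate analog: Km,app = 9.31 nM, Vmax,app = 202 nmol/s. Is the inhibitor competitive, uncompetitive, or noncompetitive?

Km increases (3.91 → 9.31 nM) while Vmax is unchanged — the hallmark of competitive inhibition.

competitive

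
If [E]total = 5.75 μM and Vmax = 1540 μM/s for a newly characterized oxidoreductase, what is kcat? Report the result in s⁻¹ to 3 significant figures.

kcat = Vmax/[E]total = 1540 μM/s / 5.75 μM = 268 s⁻¹.

268 s⁻¹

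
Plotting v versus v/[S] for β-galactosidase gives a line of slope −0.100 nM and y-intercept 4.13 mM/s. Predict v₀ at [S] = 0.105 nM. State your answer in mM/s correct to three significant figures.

2.12 mM/s

In the Eadie–Hofstee form v = Vmax − Km·(v/[S]), the slope is −Km and the intercept is Vmax, so Km = 0.100 nM and Vmax = 4.13 mM/s.
v = 4.13 × 0.105/(0.100 + 0.105) = 2.12 mM/s.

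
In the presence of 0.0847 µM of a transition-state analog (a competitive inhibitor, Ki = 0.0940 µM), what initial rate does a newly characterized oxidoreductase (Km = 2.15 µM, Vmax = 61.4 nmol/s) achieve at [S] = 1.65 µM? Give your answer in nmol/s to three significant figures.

α = 1 + [I]/Ki = 1 + 0.0847/0.0940 = 1.901.
For a competitive inhibitor, Vmax is unchanged and the apparent Km becomes α·Km: Km,app = 4.09 µM, Vmax,app = 61.4 nmol/s.
v = Vmax,app·[S]/(Km,app + [S]) = 61.4 × 1.65/(4.09 + 1.65) = 17.7 nmol/s.

17.7 nmol/s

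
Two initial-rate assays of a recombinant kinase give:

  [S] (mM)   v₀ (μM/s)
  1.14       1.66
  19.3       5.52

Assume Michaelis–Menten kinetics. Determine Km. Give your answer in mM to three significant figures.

3.30 mM

In reciprocal form, 1/v = (Km/Vmax)·(1/[S]) + 1/Vmax. The two points give (1/[S], 1/v) = (0.8772, 0.6024) and (0.05181, 0.1812).
Slope = (0.6024 − 0.1812)/(0.8772 − 0.05181) = 0.5104; intercept = 0.6024 − 0.5104×0.8772 = 0.1547.
Vmax = 1/intercept = 6.46 μM/s; Km = slope × Vmax = 0.5104 × 6.46 = 3.30 mM.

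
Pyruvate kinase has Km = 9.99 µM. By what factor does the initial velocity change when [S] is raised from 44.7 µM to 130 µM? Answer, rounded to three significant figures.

1.14

The fractional saturations are [S]/(Km+[S]) = 44.7/54.69 = 0.8173 and 130/140.0 = 0.9286.
v₂/v₁ is just their ratio: 0.9286/0.8173 = 1.14.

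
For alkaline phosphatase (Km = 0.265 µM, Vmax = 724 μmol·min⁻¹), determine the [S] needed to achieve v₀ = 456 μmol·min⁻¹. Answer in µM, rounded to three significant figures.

0.451 µM

Rearranging v = Vmax[S]/(Km+[S]) gives [S] = Km·v/(Vmax − v).
[S] = 0.265 × 456 / (724 − 456) = 120.8/268.0 = 0.451 µM.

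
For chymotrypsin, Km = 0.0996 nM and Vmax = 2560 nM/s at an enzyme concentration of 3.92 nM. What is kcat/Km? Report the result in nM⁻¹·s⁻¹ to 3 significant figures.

6560 nM⁻¹·s⁻¹

kcat = Vmax/[E]total = 2560/3.92 = 653 s⁻¹.
kcat/Km = 653/0.0996 = 6560 nM⁻¹·s⁻¹.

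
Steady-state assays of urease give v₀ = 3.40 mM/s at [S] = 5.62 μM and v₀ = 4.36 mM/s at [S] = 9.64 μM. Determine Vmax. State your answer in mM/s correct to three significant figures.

In reciprocal form, 1/v = (Km/Vmax)·(1/[S]) + 1/Vmax. The two points give (1/[S], 1/v) = (0.1779, 0.2941) and (0.1037, 0.2294).
Slope = (0.2941 − 0.2294)/(0.1779 − 0.1037) = 0.8728; intercept = 0.2941 − 0.8728×0.1779 = 0.1388.
Vmax = 1/intercept = 7.20 mM/s; Km = slope × Vmax = 0.8728 × 7.20 = 6.29 μM.

7.20 mM/s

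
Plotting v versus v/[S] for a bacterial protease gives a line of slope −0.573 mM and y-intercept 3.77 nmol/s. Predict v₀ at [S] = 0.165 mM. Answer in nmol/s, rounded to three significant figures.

0.843 nmol/s

In the Eadie–Hofstee form v = Vmax − Km·(v/[S]), the slope is −Km and the intercept is Vmax, so Km = 0.573 mM and Vmax = 3.77 nmol/s.
v = 3.77 × 0.165/(0.573 + 0.165) = 0.843 nmol/s.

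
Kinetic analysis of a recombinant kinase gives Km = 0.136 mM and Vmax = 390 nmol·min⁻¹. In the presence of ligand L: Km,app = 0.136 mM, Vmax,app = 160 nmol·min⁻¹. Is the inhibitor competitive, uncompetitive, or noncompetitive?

noncompetitive

Vmax decreases (390 → 160 nmol·min⁻¹) while Km is unchanged — pure noncompetitive inhibition.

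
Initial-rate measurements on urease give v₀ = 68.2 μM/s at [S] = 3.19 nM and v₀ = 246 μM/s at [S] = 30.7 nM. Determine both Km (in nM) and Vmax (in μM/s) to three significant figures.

In reciprocal form, 1/v = (Km/Vmax)·(1/[S]) + 1/Vmax. The two points give (1/[S], 1/v) = (0.3135, 0.01466) and (0.03257, 0.004065).
Slope = (0.01466 − 0.004065)/(0.3135 − 0.03257) = 0.03773; intercept = 0.01466 − 0.03773×0.3135 = 0.002836.
Vmax = 1/intercept = 353 μM/s; Km = slope × Vmax = 0.03773 × 353 = 13.3 nM.

Km = 13.3 nM; Vmax = 353 μM/s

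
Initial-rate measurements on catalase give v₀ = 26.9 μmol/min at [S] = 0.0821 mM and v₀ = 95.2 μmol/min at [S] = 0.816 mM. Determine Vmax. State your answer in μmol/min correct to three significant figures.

From v = Vmax[S]/(Km+[S]), each point gives Vmax = v(Km+[S])/[S].
Equating: 26.9(Km+0.0821)/0.0821 = 95.2(Km+0.816)/0.816.
327.6·Km + 26.9 = 116.7·Km + 95.2, so (327.6 − 116.7)·Km = 95.2 − 26.9.
Km = 68.30/211.0 = 0.324 mM; then Vmax = 26.9(0.324+0.0821)/0.0821 = 133 μmol/min.

133 μmol/min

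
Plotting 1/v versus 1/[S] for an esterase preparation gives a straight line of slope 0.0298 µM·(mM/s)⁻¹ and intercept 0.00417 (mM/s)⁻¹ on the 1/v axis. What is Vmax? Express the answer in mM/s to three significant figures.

240 mM/s

The y-intercept of a Lineweaver–Burk plot equals 1/Vmax, so Vmax = 1/0.00417 = 240 mM/s.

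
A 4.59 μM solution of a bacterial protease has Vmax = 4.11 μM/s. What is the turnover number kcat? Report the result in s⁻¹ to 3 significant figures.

kcat = Vmax/[E]total = 4.11 μM/s / 4.59 μM = 0.895 s⁻¹.

0.895 s⁻¹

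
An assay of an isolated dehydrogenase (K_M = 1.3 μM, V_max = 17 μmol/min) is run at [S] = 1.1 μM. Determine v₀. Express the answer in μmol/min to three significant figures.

7.79 μmol/min

[S]/(Km+[S]) = 1.1/2.400 = 0.4583, the fractional saturation.
v = 0.4583 × Vmax = 0.4583 × 17 = 7.79 μmol/min.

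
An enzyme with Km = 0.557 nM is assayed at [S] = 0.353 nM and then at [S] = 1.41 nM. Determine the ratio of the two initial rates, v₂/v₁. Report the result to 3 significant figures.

The fractional saturations are [S]/(Km+[S]) = 0.353/0.9100 = 0.3879 and 1.41/1.967 = 0.7168.
v₂/v₁ is just their ratio: 0.7168/0.3879 = 1.85.

1.85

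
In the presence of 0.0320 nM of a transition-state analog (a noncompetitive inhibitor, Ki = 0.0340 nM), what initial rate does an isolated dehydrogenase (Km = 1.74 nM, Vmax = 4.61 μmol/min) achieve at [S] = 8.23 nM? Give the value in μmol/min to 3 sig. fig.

1.96 μmol/min

α = 1 + [I]/Ki = 1 + 0.0320/0.0340 = 1.941.
For a noncompetitive inhibitor, Vmax is reduced to Vmax/α while Km is unchanged: Km,app = 1.74 nM, Vmax,app = 2.37 μmol/min.
v = Vmax,app·[S]/(Km,app + [S]) = 2.37 × 8.23/(1.74 + 8.23) = 1.96 μmol/min.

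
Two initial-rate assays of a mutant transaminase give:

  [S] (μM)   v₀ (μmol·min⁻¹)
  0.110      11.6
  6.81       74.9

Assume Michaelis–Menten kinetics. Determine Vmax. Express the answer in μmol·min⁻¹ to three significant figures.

From v = Vmax[S]/(Km+[S]), each point gives Vmax = v(Km+[S])/[S].
Equating: 11.6(Km+0.110)/0.110 = 74.9(Km+6.81)/6.81.
105.5·Km + 11.6 = 11.00·Km + 74.9, so (105.5 − 11.00)·Km = 74.9 − 11.6.
Km = 63.30/94.46 = 0.670 μM; then Vmax = 11.6(0.670+0.110)/0.110 = 82.3 μmol·min⁻¹.

82.3 μmol·min⁻¹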